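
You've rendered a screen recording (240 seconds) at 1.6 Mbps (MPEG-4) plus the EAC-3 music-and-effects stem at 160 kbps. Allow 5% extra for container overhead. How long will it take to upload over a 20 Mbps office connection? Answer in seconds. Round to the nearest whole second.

22 seconds

Audio: 160 kbps = 0.160 Mbps.
Total bitrate: 1.760 Mbps.
File: 1.760 Mbps × 240 s = 422.4 Mb.
With 5% container overhead: ×1.05. → 443.5 Mb.
At 20 Mbps: 443.5 / 20 = 22.2 s ≈ 22.2 seconds.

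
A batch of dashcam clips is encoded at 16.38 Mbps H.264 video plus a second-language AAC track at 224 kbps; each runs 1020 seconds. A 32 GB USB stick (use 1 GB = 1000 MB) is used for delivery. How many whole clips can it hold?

Audio: 224 kbps = 0.224 Mbps.
Total bitrate: 16.604 Mbps.
Per item: 16.604 Mbps × 1020 s = 16,936 Mb = 2,117 MB.
Capacity: 32 GB = 256,000 Mb; 15.12 items → 15 complete.

15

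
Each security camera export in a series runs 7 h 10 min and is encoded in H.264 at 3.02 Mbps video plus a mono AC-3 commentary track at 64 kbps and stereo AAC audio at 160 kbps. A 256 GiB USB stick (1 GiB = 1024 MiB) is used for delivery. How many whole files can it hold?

26

7 h 10 min = 430 min = 25800 s
Audio total: 64 + 160 = 224 kbps = 0.224 Mbps.
Total bitrate: 3.244 Mbps.
Per item: 3.244 Mbps × 25800 s = 83,695 Mb = 10,462 MB.
Capacity: 256 GiB = 2,199,023 Mb; 26.27 items → 26 complete.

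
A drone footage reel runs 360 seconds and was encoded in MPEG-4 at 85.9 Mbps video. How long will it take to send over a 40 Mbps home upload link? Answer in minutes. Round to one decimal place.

File: 85.900 Mbps × 360 s = 30924.0 Mb.
At 40 Mbps: 30924.0 / 40 = 773.1 s ≈ 12.9 minutes.

12.9 minutes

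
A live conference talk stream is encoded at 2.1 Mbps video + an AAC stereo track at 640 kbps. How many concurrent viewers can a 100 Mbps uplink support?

Audio: 640 kbps = 0.640 Mbps.
Per-viewer media rate: 2.740 Mbps.
100 Mbps = 100.0 Mbps; 100.0 / 2.740 = 36.50 → 36 viewers.

36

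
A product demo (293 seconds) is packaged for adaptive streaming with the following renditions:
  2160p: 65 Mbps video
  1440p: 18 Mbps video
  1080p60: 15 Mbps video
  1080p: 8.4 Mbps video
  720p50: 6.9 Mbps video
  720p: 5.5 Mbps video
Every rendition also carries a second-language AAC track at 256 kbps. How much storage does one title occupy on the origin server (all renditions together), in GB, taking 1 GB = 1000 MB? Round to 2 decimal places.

Audio: 256 kbps = 0.256 Mbps.
Sum of rendition bitrates: (65+0.256) + (18+0.256) + (15+0.256) + (8.4+0.256) + (6.9+0.256) + (5.5+0.256) = 120.336 Mbps.
× 293 s = 35,258 Mb = 4,407 MB = 4.407 GB.

4.41 GB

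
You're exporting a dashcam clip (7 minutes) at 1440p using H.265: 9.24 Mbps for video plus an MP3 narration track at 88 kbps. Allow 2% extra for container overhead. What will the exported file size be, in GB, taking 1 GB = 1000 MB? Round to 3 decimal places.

0.500 GB

7 min = 420 s
Audio: 88 kbps = 0.088 Mbps.
Total bitrate: 9.24 + 0.088 = 9.328 Mbps.
Stream data: 9.328 Mbps × 420 s = 3917.8 Mb.
With 2% container overhead: ×1.02.
3,996 Mb ÷ 8 = 499.5 MB → 0.4995 GB.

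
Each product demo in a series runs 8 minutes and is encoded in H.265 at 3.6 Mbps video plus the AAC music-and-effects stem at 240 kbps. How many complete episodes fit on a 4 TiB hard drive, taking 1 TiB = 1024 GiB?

8 min = 480 s
Audio: 240 kbps = 0.240 Mbps.
Total bitrate: 3.840 Mbps.
Per item: 3.840 Mbps × 480 s = 1,843 Mb = 230.4 MB.
Capacity: 4 TiB = 35,184,372 Mb; 19088.74 items → 19088 complete.

19088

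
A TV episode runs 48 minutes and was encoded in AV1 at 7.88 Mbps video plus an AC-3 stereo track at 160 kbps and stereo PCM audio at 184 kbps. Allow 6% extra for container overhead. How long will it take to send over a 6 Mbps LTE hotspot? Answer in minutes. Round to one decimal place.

69.7 minutes

48 min = 2880 s
Audio total: 160 + 184 = 344 kbps = 0.344 Mbps.
Total bitrate: 8.224 Mbps.
File: 8.224 Mbps × 2880 s = 23685.1 Mb.
With 6% container overhead: ×1.06. → 25106.2 Mb.
At 6 Mbps: 25106.2 / 6 = 4184.4 s ≈ 69.7 minutes.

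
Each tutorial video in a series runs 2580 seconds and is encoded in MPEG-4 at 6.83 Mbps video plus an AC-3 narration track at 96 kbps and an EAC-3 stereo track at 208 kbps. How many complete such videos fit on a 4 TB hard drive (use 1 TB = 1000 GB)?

Audio total: 96 + 208 = 304 kbps = 0.304 Mbps.
Total bitrate: 7.134 Mbps.
Per item: 7.134 Mbps × 2580 s = 18,406 Mb = 2,301 MB.
Capacity: 4 TB = 32,000,000 Mb; 1738.59 items → 1738 complete.

1738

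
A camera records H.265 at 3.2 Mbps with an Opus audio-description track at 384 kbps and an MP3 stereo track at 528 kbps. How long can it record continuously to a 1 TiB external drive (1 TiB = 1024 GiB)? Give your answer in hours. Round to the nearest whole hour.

Audio total: 384 + 528 = 912 kbps = 0.912 Mbps.
Total bitrate: 3.2 + 0.912 = 4.112 Mbps.
Capacity: 1 TiB = 8,796,093 Mb.
Recording time: 8,796,093 / 4.112 = 2,139,128 s ≈ 594 hours.

594 hours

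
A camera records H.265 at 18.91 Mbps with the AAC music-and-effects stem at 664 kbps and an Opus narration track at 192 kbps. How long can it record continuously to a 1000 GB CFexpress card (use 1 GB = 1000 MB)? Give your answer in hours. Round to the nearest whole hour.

112 hours

Audio total: 664 + 192 = 856 kbps = 0.856 Mbps.
Total bitrate: 18.91 + 0.856 = 19.766 Mbps.
Capacity: 1000 GB = 8,000,000 Mb.
Recording time: 8,000,000 / 19.766 = 404,735 s ≈ 112 hours.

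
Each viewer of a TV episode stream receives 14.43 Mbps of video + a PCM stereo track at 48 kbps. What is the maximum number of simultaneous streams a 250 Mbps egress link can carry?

17

Audio: 48 kbps = 0.048 Mbps.
Per-viewer media rate: 14.478 Mbps.
250 Mbps = 250.0 Mbps; 250.0 / 14.478 = 17.27 → 17 viewers.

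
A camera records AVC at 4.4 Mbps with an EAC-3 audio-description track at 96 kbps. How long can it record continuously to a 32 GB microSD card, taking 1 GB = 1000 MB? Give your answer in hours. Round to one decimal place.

15.8 hours

Audio: 96 kbps = 0.096 Mbps.
Total bitrate: 4.4 + 0.096 = 4.496 Mbps.
Capacity: 32 GB = 256,000 Mb.
Recording time: 256,000 / 4.496 = 56,940 s ≈ 15.8 hours.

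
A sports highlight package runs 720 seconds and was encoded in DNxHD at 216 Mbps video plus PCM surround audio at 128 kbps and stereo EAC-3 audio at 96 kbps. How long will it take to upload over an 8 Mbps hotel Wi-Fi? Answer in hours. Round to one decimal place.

Audio total: 128 + 96 = 224 kbps = 0.224 Mbps.
Total bitrate: 216.224 Mbps.
File: 216.224 Mbps × 720 s = 155681.3 Mb.
At 8 Mbps: 155681.3 / 8 = 19460.2 s ≈ 5.41 hours.

5.4 hours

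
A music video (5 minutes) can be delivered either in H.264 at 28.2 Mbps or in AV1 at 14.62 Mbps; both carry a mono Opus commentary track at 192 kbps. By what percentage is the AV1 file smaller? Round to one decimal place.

5 min = 300 s
Audio: 192 kbps = 0.192 Mbps.
H.264: 28.392 Mbps × 300 s = 8517.6 Mb = 0.992 GiB.
AV1: 14.812 Mbps × 300 s = 4443.6 Mb = 0.517 GiB.
Reduction: (1 − 0.517/0.992) × 100 = 47.83%.

47.8%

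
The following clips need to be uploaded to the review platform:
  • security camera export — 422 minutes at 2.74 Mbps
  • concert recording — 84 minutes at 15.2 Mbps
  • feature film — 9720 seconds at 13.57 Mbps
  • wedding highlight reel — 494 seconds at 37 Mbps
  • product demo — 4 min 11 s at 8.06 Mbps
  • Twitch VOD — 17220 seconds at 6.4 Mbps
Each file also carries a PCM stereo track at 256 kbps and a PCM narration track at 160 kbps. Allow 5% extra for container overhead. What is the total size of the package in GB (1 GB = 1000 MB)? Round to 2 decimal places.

56.77 GB

Audio total: 256 + 160 = 416 kbps = 0.416 Mbps.
security camera export: 3.156 Mbps × 25320 s × 1.05 = 83905.4 Mb
concert recording: 15.616 Mbps × 5040 s × 1.05 = 82639.9 Mb
feature film: 13.986 Mbps × 9720 s × 1.05 = 142741.1 Mb
wedding highlight reel: 37.416 Mbps × 494 s × 1.05 = 19407.7 Mb
product demo: 8.476 Mbps × 251 s × 1.05 = 2233.8 Mb
Twitch VOD: 6.816 Mbps × 17220 s × 1.05 = 123240.1 Mb
Total: 454168.0 Mb = 56771.0 MB.
= 56.77 GB.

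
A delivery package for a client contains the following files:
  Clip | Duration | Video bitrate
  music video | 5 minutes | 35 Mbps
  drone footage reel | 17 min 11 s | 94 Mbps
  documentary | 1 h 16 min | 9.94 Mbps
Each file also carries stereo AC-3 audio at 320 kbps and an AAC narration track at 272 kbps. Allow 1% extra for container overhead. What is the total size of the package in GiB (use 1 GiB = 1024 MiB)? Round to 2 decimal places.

Audio total: 320 + 272 = 592 kbps = 0.592 Mbps.
music video: 35.592 Mbps × 300 s × 1.01 = 10784.4 Mb
drone footage reel: 94.592 Mbps × 1031 s × 1.01 = 98499.6 Mb
documentary: 10.532 Mbps × 4560 s × 1.01 = 48506.2 Mb
Total: 157790.2 Mb = 19723.8 MB.
= 18.37 GiB.

18.37 GiB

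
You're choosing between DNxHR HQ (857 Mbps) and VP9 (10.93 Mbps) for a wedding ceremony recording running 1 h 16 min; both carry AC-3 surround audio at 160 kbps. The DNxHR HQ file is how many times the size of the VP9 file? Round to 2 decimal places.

77.29

1 h 16 min = 76 min = 4560 s
Audio: 160 kbps = 0.160 Mbps.
DNxHR HQ: 857.160 Mbps × 4560 s = 3908649.6 Mb = 455.027 GiB.
VP9: 11.090 Mbps × 4560 s = 50570.4 Mb = 5.887 GiB.
Ratio: 455.027 / 5.887 = 77.291.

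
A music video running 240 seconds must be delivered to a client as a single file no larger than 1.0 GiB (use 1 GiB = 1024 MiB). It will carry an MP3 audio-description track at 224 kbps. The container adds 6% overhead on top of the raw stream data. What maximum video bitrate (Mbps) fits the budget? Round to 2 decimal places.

Budget: 1.0 GiB = 8589.9 Mb.
Stream payload after overhead: 8589.9 / 1.06 = 8103.7 Mb.
Total bitrate budget: 8103.7 Mb / 240 s = 33.765 Mbps.
Audio: 224 kbps = 0.224 Mbps.
Video: 33.765 − 0.224 = 33.541 Mbps.

33.54 Mbps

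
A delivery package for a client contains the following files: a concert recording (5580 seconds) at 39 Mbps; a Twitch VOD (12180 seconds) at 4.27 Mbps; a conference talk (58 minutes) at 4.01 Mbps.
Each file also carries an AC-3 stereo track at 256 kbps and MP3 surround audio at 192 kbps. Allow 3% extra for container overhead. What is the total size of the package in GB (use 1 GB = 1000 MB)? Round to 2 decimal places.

Audio total: 256 + 192 = 448 kbps = 0.448 Mbps.
concert recording: 39.448 Mbps × 5580 s × 1.03 = 226723.4 Mb
Twitch VOD: 4.718 Mbps × 12180 s × 1.03 = 59189.2 Mb
conference talk: 4.458 Mbps × 3480 s × 1.03 = 15979.3 Mb
Total: 301891.9 Mb = 37736.5 MB.
= 37.74 GB.

37.74 GB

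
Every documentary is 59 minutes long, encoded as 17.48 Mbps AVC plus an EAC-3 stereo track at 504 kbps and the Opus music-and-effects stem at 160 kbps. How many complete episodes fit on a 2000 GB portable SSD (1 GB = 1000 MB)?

249

59 min = 3540 s
Audio total: 504 + 160 = 664 kbps = 0.664 Mbps.
Total bitrate: 18.144 Mbps.
Per item: 18.144 Mbps × 3540 s = 64,230 Mb = 8,029 MB.
Capacity: 2000 GB = 16,000,000 Mb; 249.11 items → 249 complete.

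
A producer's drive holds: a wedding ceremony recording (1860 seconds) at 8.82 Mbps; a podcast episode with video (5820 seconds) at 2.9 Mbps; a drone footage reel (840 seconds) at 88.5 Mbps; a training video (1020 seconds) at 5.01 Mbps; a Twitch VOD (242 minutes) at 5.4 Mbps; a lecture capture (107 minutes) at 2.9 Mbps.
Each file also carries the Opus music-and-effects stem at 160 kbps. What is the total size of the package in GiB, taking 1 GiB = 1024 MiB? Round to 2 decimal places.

24.99 GiB

Audio: 160 kbps = 0.160 Mbps.
wedding ceremony recording: 8.980 Mbps × 1860 s = 16702.8 Mb
podcast episode with video: 3.060 Mbps × 5820 s = 17809.2 Mb
drone footage reel: 88.660 Mbps × 840 s = 74474.4 Mb
training video: 5.170 Mbps × 1020 s = 5273.4 Mb
Twitch VOD: 5.560 Mbps × 14520 s = 80731.2 Mb
lecture capture: 3.060 Mbps × 6420 s = 19645.2 Mb
Total: 214636.2 Mb = 26829.5 MB.
= 24.99 GiB.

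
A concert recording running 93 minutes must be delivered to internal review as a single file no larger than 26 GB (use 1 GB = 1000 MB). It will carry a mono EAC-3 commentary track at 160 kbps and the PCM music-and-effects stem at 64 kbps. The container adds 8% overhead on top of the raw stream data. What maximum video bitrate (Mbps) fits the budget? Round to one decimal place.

Budget: 26 GB = 208000.0 Mb.
Stream payload after overhead: 208000.0 / 1.08 = 192592.6 Mb.
93 min = 5580 s
Total bitrate budget: 192592.6 Mb / 5580 s = 34.515 Mbps.
Audio total: 160 + 64 = 224 kbps = 0.224 Mbps.
Video: 34.515 − 0.224 = 34.291 Mbps.

34.3 Mbps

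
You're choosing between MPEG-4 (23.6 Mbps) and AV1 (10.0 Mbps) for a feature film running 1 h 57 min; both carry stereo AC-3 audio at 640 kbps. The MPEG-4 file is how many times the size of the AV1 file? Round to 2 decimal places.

2.28

1 h 57 min = 117 min = 7020 s
Audio: 640 kbps = 0.640 Mbps.
MPEG-4: 24.240 Mbps × 7020 s = 170164.8 Mb = 21.271 GB.
AV1: 10.640 Mbps × 7020 s = 74692.8 Mb = 9.337 GB.
Ratio: 21.271 / 9.337 = 2.278.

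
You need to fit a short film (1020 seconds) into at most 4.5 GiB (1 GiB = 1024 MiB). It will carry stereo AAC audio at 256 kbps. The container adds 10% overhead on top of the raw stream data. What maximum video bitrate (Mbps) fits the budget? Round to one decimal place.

34.2 Mbps

Budget: 4.5 GiB = 38654.7 Mb.
Stream payload after overhead: 38654.7 / 1.10 = 35140.6 Mb.
Total bitrate budget: 35140.6 Mb / 1020 s = 34.452 Mbps.
Audio: 256 kbps = 0.256 Mbps.
Video: 34.452 − 0.256 = 34.196 Mbps.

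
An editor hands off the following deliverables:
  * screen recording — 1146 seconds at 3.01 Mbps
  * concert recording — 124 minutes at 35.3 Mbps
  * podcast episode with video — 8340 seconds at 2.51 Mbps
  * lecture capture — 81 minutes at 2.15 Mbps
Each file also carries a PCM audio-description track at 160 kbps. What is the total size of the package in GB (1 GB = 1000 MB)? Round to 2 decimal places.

37.62 GB

Audio: 160 kbps = 0.160 Mbps.
screen recording: 3.170 Mbps × 1146 s = 3632.8 Mb
concert recording: 35.460 Mbps × 7440 s = 263822.4 Mb
podcast episode with video: 2.670 Mbps × 8340 s = 22267.8 Mb
lecture capture: 2.310 Mbps × 4860 s = 11226.6 Mb
Total: 300949.6 Mb = 37618.7 MB.
= 37.62 GB.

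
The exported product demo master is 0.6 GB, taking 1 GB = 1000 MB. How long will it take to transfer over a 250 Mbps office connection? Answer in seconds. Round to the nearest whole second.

File: 0.6 GB = 4800.0 Mb.
At 250 Mbps: 4800.0 / 250 = 19.2 s ≈ 19.2 seconds.

19 seconds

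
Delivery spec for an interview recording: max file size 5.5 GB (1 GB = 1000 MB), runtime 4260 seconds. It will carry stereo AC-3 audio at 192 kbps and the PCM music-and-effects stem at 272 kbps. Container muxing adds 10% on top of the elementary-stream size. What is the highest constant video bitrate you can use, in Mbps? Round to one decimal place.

8.9 Mbps

Budget: 5.5 GB = 44000.0 Mb.
Stream payload after overhead: 44000.0 / 1.10 = 40000.0 Mb.
Total bitrate budget: 40000.0 Mb / 4260 s = 9.390 Mbps.
Audio total: 192 + 272 = 464 kbps = 0.464 Mbps.
Video: 9.390 − 0.464 = 8.926 Mbps.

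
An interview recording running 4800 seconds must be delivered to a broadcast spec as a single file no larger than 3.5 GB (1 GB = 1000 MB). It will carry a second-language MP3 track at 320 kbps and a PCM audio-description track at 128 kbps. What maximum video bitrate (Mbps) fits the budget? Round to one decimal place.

Budget: 3.5 GB = 28000.0 Mb.
Total bitrate budget: 28000.0 Mb / 4800 s = 5.833 Mbps.
Audio total: 320 + 128 = 448 kbps = 0.448 Mbps.
Video: 5.833 − 0.448 = 5.385 Mbps.

5.4 Mbps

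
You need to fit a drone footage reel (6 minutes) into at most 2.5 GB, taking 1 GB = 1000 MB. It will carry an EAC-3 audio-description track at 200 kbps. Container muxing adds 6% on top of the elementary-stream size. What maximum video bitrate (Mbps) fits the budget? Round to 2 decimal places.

Budget: 2.5 GB = 20000.0 Mb.
Stream payload after overhead: 20000.0 / 1.06 = 18867.9 Mb.
6 min = 360 s
Total bitrate budget: 18867.9 Mb / 360 s = 52.411 Mbps.
Audio: 200 kbps = 0.200 Mbps.
Video: 52.411 − 0.200 = 52.211 Mbps.

52.21 Mbps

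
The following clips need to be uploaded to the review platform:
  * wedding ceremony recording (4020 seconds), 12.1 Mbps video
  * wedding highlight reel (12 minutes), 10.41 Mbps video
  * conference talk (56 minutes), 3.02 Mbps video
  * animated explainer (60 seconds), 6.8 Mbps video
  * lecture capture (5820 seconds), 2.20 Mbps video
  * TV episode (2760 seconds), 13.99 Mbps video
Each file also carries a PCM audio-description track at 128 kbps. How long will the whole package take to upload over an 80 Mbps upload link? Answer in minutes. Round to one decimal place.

Audio: 128 kbps = 0.128 Mbps.
wedding ceremony recording: 12.228 Mbps × 4020 s = 49156.6 Mb
wedding highlight reel: 10.538 Mbps × 720 s = 7587.4 Mb
conference talk: 3.148 Mbps × 3360 s = 10577.3 Mb
animated explainer: 6.928 Mbps × 60 s = 415.7 Mb
lecture capture: 2.328 Mbps × 5820 s = 13549.0 Mb
TV episode: 14.118 Mbps × 2760 s = 38965.7 Mb
Total: 120251.5 Mb = 15031.4 MB.
At 80 Mbps: 120251.5 / 80 = 1503 s ≈ 25.1 minutes.

25.1 minutes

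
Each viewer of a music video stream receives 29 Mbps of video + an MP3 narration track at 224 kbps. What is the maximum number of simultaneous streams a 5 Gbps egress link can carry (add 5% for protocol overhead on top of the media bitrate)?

162

Audio: 224 kbps = 0.224 Mbps.
Per-viewer media rate: 29.224 Mbps.
On the wire with 5% overhead: 30.685 Mbps.
5 Gbps = 5,000 Mbps; 5,000 / 30.685 = 162.95 → 162 viewers.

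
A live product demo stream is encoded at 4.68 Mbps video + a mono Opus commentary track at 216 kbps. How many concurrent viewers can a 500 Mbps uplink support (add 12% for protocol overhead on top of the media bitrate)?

91

Audio: 216 kbps = 0.216 Mbps.
Per-viewer media rate: 4.896 Mbps.
On the wire with 12% overhead: 5.484 Mbps.
500 Mbps = 500.0 Mbps; 500.0 / 5.484 = 91.18 → 91 viewers.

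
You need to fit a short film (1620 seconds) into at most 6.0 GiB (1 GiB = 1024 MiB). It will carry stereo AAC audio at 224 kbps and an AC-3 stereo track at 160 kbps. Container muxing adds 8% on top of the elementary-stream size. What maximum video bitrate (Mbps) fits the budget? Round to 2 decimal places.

Budget: 6.0 GiB = 51539.6 Mb.
Stream payload after overhead: 51539.6 / 1.08 = 47721.9 Mb.
Total bitrate budget: 47721.9 Mb / 1620 s = 29.458 Mbps.
Audio total: 224 + 160 = 384 kbps = 0.384 Mbps.
Video: 29.458 − 0.384 = 29.074 Mbps.

29.07 Mbps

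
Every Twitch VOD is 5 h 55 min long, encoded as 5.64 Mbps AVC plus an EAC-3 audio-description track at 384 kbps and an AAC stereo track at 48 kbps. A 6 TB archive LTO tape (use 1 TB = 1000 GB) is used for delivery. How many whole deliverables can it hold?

371

5 h 55 min = 355 min = 21300 s
Audio total: 384 + 48 = 432 kbps = 0.432 Mbps.
Total bitrate: 6.072 Mbps.
Per item: 6.072 Mbps × 21300 s = 129,334 Mb = 16,167 MB.
Capacity: 6 TB = 48,000,000 Mb; 371.13 items → 371 complete.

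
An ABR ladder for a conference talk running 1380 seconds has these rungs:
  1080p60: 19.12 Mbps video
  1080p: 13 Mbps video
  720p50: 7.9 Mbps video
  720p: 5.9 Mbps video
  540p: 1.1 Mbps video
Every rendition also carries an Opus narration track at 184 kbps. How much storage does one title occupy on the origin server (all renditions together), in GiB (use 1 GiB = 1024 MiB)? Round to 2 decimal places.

7.70 GiB

Audio: 184 kbps = 0.184 Mbps.
Sum of rendition bitrates: (19.12+0.184) + (13+0.184) + (7.9+0.184) + (5.9+0.184) + (1.1+0.184) = 47.940 Mbps.
× 1380 s = 66,157 Mb = 8,270 MB = 7.702 GiB.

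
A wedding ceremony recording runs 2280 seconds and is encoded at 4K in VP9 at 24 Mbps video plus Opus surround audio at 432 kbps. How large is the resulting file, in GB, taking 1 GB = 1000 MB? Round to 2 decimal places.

Audio: 432 kbps = 0.432 Mbps.
Total bitrate: 24 + 0.432 = 24.432 Mbps.
Stream data: 24.432 Mbps × 2280 s = 55705.0 Mb.
55,705 Mb ÷ 8 = 6,963 MB → 6.963 GB.

6.96 GB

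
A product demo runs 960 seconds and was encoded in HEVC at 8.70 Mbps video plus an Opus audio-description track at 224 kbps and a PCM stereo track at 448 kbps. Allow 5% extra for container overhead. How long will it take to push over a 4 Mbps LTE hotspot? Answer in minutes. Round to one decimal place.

Audio total: 224 + 448 = 672 kbps = 0.672 Mbps.
Total bitrate: 9.372 Mbps.
File: 9.372 Mbps × 960 s = 8997.1 Mb.
With 5% container overhead: ×1.05. → 9447.0 Mb.
At 4 Mbps: 9447.0 / 4 = 2361.7 s ≈ 39.4 minutes.

39.4 minutes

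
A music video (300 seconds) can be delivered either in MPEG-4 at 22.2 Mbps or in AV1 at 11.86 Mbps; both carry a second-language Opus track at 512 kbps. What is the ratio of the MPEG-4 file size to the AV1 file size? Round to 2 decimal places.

1.84

Audio: 512 kbps = 0.512 Mbps.
MPEG-4: 22.712 Mbps × 300 s = 6813.6 Mb = 0.852 GB.
AV1: 12.372 Mbps × 300 s = 3711.6 Mb = 0.464 GB.
Ratio: 0.852 / 0.464 = 1.836.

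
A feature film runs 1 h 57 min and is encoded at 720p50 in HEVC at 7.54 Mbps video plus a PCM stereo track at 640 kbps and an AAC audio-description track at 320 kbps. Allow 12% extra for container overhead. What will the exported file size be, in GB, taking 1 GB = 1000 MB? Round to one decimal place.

1 h 57 min = 117 min = 7020 s
Audio total: 640 + 320 = 960 kbps = 0.960 Mbps.
Total bitrate: 7.54 + 0.960 = 8.500 Mbps.
Stream data: 8.500 Mbps × 7020 s = 59670.0 Mb.
With 12% container overhead: ×1.12.
66,830 Mb ÷ 8 = 8,354 MB → 8.354 GB.

8.4 GB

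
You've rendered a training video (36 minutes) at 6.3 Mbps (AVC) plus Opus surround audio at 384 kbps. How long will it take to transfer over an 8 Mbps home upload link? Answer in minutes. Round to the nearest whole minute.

36 min = 2160 s
Audio: 384 kbps = 0.384 Mbps.
Total bitrate: 6.684 Mbps.
File: 6.684 Mbps × 2160 s = 14437.4 Mb.
At 8 Mbps: 14437.4 / 8 = 1804.7 s ≈ 30.1 minutes.

30 minutes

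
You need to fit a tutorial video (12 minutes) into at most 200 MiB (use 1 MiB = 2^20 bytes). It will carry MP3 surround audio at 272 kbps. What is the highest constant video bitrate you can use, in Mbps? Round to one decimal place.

Budget: 200 MiB = 1677.7 Mb.
12 min = 720 s
Total bitrate budget: 1677.7 Mb / 720 s = 2.330 Mbps.
Audio: 272 kbps = 0.272 Mbps.
Video: 2.330 − 0.272 = 2.058 Mbps.

2.1 Mbps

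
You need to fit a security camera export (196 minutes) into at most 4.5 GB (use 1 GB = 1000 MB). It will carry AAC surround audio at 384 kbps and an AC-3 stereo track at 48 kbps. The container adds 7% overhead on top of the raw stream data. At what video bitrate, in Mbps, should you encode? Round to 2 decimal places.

Budget: 4.5 GB = 36000.0 Mb.
Stream payload after overhead: 36000.0 / 1.07 = 33644.9 Mb.
196 min = 11760 s
Total bitrate budget: 33644.9 Mb / 11760 s = 2.861 Mbps.
Audio total: 384 + 48 = 432 kbps = 0.432 Mbps.
Video: 2.861 − 0.432 = 2.429 Mbps.

2.43 Mbps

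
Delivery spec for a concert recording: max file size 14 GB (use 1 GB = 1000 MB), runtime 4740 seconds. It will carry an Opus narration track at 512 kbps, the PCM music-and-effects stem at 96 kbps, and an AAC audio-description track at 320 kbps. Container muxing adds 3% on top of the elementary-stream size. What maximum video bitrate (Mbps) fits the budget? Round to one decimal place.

22.0 Mbps

Budget: 14 GB = 112000.0 Mb.
Stream payload after overhead: 112000.0 / 1.03 = 108737.9 Mb.
Total bitrate budget: 108737.9 Mb / 4740 s = 22.940 Mbps.
Audio total: 512 + 96 + 320 = 928 kbps = 0.928 Mbps.
Video: 22.940 − 0.928 = 22.012 Mbps.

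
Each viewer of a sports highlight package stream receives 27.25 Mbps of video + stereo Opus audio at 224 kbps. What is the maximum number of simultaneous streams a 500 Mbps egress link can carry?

18

Audio: 224 kbps = 0.224 Mbps.
Per-viewer media rate: 27.474 Mbps.
500 Mbps = 500.0 Mbps; 500.0 / 27.474 = 18.20 → 18 viewers.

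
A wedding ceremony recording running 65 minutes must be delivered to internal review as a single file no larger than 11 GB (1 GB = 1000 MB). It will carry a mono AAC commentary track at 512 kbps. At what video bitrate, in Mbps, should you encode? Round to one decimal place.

22.1 Mbps

Budget: 11 GB = 88000.0 Mb.
65 min = 3900 s
Total bitrate budget: 88000.0 Mb / 3900 s = 22.564 Mbps.
Audio: 512 kbps = 0.512 Mbps.
Video: 22.564 − 0.512 = 22.052 Mbps.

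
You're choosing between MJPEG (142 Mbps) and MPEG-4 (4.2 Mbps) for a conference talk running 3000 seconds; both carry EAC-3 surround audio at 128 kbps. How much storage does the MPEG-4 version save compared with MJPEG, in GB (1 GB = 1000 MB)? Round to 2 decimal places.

Audio: 128 kbps = 0.128 Mbps.
MJPEG: 142.128 Mbps × 3000 s = 426384.0 Mb = 53.298 GB.
MPEG-4: 4.328 Mbps × 3000 s = 12984.0 Mb = 1.623 GB.
Saving: 53.298 − 1.623 = 51.675 GB.

51.68 GB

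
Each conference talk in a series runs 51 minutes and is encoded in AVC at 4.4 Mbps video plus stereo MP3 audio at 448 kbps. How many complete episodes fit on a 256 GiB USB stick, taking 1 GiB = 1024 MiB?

148

51 min = 3060 s
Audio: 448 kbps = 0.448 Mbps.
Total bitrate: 4.848 Mbps.
Per item: 4.848 Mbps × 3060 s = 14,835 Mb = 1,854 MB.
Capacity: 256 GiB = 2,199,023 Mb; 148.23 items → 148 complete.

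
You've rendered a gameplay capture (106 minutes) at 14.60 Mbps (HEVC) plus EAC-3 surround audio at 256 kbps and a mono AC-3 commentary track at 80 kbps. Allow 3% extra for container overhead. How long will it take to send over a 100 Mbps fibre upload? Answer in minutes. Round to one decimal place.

16.3 minutes

106 min = 6360 s
Audio total: 256 + 80 = 336 kbps = 0.336 Mbps.
Total bitrate: 14.936 Mbps.
File: 14.936 Mbps × 6360 s = 94993.0 Mb.
With 3% container overhead: ×1.03. → 97842.7 Mb.
At 100 Mbps: 97842.7 / 100 = 978.4 s ≈ 16.3 minutes.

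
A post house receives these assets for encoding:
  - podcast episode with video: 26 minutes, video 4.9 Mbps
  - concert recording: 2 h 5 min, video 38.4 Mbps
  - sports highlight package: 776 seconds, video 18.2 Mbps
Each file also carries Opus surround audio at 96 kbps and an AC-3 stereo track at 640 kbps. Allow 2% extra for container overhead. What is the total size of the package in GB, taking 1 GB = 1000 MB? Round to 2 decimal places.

Audio total: 96 + 640 = 736 kbps = 0.736 Mbps.
podcast episode with video: 5.636 Mbps × 1560 s × 1.02 = 8968.0 Mb
concert recording: 39.136 Mbps × 7500 s × 1.02 = 299390.4 Mb
sports highlight package: 18.936 Mbps × 776 s × 1.02 = 14988.2 Mb
Total: 323346.6 Mb = 40418.3 MB.
= 40.42 GB.

40.42 GB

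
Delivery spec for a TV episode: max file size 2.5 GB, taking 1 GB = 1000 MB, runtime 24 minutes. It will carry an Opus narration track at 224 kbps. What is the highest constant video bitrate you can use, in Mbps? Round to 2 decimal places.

13.66 Mbps

Budget: 2.5 GB = 20000.0 Mb.
24 min = 1440 s
Total bitrate budget: 20000.0 Mb / 1440 s = 13.889 Mbps.
Audio: 224 kbps = 0.224 Mbps.
Video: 13.889 − 0.224 = 13.665 Mbps.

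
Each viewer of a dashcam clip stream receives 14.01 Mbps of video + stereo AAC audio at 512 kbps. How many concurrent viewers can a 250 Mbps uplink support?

17

Audio: 512 kbps = 0.512 Mbps.
Per-viewer media rate: 14.522 Mbps.
250 Mbps = 250.0 Mbps; 250.0 / 14.522 = 17.22 → 17 viewers.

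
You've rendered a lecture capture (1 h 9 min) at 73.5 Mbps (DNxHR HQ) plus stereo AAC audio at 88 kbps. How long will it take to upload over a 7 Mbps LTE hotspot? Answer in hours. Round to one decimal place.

12.1 hours

1 h 9 min = 69 min = 4140 s
Audio: 88 kbps = 0.088 Mbps.
Total bitrate: 73.588 Mbps.
File: 73.588 Mbps × 4140 s = 304654.3 Mb.
At 7 Mbps: 304654.3 / 7 = 43522.0 s ≈ 12.1 hours.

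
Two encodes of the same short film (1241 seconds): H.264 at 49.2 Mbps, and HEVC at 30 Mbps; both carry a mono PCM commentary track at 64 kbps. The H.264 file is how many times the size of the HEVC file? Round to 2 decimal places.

1.64

Audio: 64 kbps = 0.064 Mbps.
H.264: 49.264 Mbps × 1241 s = 61136.6 Mb = 7.117 GiB.
HEVC: 30.064 Mbps × 1241 s = 37309.4 Mb = 4.343 GiB.
Ratio: 7.117 / 4.343 = 1.639.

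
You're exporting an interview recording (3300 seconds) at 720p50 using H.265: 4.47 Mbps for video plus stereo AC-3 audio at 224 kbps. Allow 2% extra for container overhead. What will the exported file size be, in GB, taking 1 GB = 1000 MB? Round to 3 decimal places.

1.975 GB

Audio: 224 kbps = 0.224 Mbps.
Total bitrate: 4.47 + 0.224 = 4.694 Mbps.
Stream data: 4.694 Mbps × 3300 s = 15490.2 Mb.
With 2% container overhead: ×1.02.
15,800 Mb ÷ 8 = 1,975 MB → 1.975 GB.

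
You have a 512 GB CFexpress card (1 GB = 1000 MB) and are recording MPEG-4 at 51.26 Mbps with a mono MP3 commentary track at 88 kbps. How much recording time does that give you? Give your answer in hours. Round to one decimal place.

Audio: 88 kbps = 0.088 Mbps.
Total bitrate: 51.26 + 0.088 = 51.348 Mbps.
Capacity: 512 GB = 4,096,000 Mb.
Recording time: 4,096,000 / 51.348 = 79,769 s ≈ 22.2 hours.

22.2 hours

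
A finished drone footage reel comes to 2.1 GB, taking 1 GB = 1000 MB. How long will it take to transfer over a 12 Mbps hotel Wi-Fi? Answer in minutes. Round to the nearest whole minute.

File: 2.1 GB = 16800.0 Mb.
At 12 Mbps: 16800.0 / 12 = 1400.0 s ≈ 23.3 minutes.

23 minutes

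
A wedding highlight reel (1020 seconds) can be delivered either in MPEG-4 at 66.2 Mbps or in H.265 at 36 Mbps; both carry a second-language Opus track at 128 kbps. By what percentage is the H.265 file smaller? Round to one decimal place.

45.5%

Audio: 128 kbps = 0.128 Mbps.
MPEG-4: 66.328 Mbps × 1020 s = 67654.6 Mb = 8.457 GB.
H.265: 36.128 Mbps × 1020 s = 36850.6 Mb = 4.606 GB.
Reduction: (1 − 4.606/8.457) × 100 = 45.53%.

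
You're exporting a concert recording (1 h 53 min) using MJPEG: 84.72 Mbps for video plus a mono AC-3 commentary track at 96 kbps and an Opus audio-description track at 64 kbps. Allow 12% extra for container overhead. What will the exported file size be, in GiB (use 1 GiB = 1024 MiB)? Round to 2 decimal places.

75.03 GiB

1 h 53 min = 113 min = 6780 s
Audio total: 96 + 64 = 160 kbps = 0.160 Mbps.
Total bitrate: 84.72 + 0.160 = 84.880 Mbps.
Stream data: 84.880 Mbps × 6780 s = 575486.4 Mb.
With 12% container overhead: ×1.12.
644,545 Mb = 80,568,096,000 bytes ÷ 1,073,741,824 = 75.03 GiB.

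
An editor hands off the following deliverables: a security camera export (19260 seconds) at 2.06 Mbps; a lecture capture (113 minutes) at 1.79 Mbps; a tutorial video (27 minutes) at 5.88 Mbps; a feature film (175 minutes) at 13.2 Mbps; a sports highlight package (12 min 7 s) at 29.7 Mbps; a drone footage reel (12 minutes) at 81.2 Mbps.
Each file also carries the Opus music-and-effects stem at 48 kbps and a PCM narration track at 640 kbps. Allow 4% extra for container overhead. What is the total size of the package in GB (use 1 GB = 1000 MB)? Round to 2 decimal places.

Audio total: 48 + 640 = 688 kbps = 0.688 Mbps.
security camera export: 2.748 Mbps × 19260 s × 1.04 = 55043.5 Mb
lecture capture: 2.478 Mbps × 6780 s × 1.04 = 17472.9 Mb
tutorial video: 6.568 Mbps × 1620 s × 1.04 = 11065.8 Mb
feature film: 13.888 Mbps × 10500 s × 1.04 = 151657.0 Mb
sports highlight package: 30.388 Mbps × 727 s × 1.04 = 22975.8 Mb
drone footage reel: 81.888 Mbps × 720 s × 1.04 = 61317.7 Mb
Total: 319532.6 Mb = 39941.6 MB.
= 39.94 GB.

39.94 GB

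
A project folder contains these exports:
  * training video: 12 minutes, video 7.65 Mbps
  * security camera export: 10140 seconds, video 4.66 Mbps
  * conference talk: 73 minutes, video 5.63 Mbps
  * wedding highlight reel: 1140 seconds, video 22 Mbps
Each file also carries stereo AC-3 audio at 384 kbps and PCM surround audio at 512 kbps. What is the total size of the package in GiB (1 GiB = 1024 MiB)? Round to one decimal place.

Audio total: 384 + 512 = 896 kbps = 0.896 Mbps.
training video: 8.546 Mbps × 720 s = 6153.1 Mb
security camera export: 5.556 Mbps × 10140 s = 56337.8 Mb
conference talk: 6.526 Mbps × 4380 s = 28583.9 Mb
wedding highlight reel: 22.896 Mbps × 1140 s = 26101.4 Mb
Total: 117176.3 Mb = 14647.0 MB.
= 13.64 GiB.

13.6 GiB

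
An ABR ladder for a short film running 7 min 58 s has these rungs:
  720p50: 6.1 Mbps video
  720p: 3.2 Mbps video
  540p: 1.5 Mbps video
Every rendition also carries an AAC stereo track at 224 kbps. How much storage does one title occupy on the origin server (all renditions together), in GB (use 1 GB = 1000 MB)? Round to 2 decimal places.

0.69 GB

7 min 58 s = 478 s
Audio: 224 kbps = 0.224 Mbps.
Sum of rendition bitrates: (6.1+0.224) + (3.2+0.224) + (1.5+0.224) = 11.472 Mbps.
× 478 s = 5,484 Mb = 685.5 MB = 0.6855 GB.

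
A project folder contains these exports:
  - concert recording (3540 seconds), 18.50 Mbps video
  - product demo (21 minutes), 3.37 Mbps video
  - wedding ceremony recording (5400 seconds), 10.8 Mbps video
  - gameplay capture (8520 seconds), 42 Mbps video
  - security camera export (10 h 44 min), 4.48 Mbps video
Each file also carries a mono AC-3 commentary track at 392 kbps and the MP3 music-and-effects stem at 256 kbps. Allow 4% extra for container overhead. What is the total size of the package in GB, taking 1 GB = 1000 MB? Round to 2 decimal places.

90.50 GB

Audio total: 392 + 256 = 648 kbps = 0.648 Mbps.
concert recording: 19.148 Mbps × 3540 s × 1.04 = 70495.3 Mb
product demo: 4.018 Mbps × 1260 s × 1.04 = 5265.2 Mb
wedding ceremony recording: 11.448 Mbps × 5400 s × 1.04 = 64292.0 Mb
gameplay capture: 42.648 Mbps × 8520 s × 1.04 = 377895.4 Mb
security camera export: 5.128 Mbps × 38640 s × 1.04 = 206071.8 Mb
Total: 724019.6 Mb = 90502.4 MB.
= 90.50 GB.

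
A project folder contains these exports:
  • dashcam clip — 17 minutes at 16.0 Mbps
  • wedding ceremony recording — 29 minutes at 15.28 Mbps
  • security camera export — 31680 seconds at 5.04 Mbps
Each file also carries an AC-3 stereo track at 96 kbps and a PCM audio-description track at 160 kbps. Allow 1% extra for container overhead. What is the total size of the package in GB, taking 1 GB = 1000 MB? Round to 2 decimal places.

Audio total: 96 + 160 = 256 kbps = 0.256 Mbps.
dashcam clip: 16.256 Mbps × 1020 s × 1.01 = 16746.9 Mb
wedding ceremony recording: 15.536 Mbps × 1740 s × 1.01 = 27303.0 Mb
security camera export: 5.296 Mbps × 31680 s × 1.01 = 169455.1 Mb
Total: 213505.0 Mb = 26688.1 MB.
= 26.69 GB.

26.69 GB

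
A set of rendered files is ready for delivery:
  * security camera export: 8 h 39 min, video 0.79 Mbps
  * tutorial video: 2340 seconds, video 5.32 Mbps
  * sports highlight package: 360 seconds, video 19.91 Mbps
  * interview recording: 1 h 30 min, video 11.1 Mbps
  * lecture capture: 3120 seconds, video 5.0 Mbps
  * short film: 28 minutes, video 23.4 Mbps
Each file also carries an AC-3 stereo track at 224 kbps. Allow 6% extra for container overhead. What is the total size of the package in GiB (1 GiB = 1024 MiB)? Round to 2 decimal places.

Audio: 224 kbps = 0.224 Mbps.
security camera export: 1.014 Mbps × 31140 s × 1.06 = 33470.5 Mb
tutorial video: 5.544 Mbps × 2340 s × 1.06 = 13751.3 Mb
sports highlight package: 20.134 Mbps × 360 s × 1.06 = 7683.1 Mb
interview recording: 11.324 Mbps × 5400 s × 1.06 = 64818.6 Mb
lecture capture: 5.224 Mbps × 3120 s × 1.06 = 17276.8 Mb
short film: 23.624 Mbps × 1680 s × 1.06 = 42069.6 Mb
Total: 179070.0 Mb = 22383.7 MB.
= 20.85 GiB.

20.85 GiB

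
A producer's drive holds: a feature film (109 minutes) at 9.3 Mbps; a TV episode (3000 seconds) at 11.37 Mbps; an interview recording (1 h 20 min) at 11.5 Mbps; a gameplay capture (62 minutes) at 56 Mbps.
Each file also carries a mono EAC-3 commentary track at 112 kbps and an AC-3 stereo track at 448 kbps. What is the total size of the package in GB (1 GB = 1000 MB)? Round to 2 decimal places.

46.07 GB

Audio total: 112 + 448 = 560 kbps = 0.560 Mbps.
feature film: 9.860 Mbps × 6540 s = 64484.4 Mb
TV episode: 11.930 Mbps × 3000 s = 35790.0 Mb
interview recording: 12.060 Mbps × 4800 s = 57888.0 Mb
gameplay capture: 56.560 Mbps × 3720 s = 210403.2 Mb
Total: 368565.6 Mb = 46070.7 MB.
= 46.07 GB.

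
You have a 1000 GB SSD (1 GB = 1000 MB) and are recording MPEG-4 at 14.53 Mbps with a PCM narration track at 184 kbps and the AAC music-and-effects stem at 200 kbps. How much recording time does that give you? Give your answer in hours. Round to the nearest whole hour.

149 hours

Audio total: 184 + 200 = 384 kbps = 0.384 Mbps.
Total bitrate: 14.53 + 0.384 = 14.914 Mbps.
Capacity: 1000 GB = 8,000,000 Mb.
Recording time: 8,000,000 / 14.914 = 536,409 s ≈ 149 hours.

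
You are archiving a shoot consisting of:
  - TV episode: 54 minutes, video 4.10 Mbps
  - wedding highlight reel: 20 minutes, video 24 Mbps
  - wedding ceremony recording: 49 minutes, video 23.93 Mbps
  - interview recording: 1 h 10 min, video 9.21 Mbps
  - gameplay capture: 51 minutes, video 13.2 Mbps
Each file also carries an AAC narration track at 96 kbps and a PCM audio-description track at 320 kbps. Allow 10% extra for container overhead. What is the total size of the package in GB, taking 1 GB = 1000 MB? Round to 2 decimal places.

Audio total: 96 + 320 = 416 kbps = 0.416 Mbps.
TV episode: 4.516 Mbps × 3240 s × 1.10 = 16095.0 Mb
wedding highlight reel: 24.416 Mbps × 1200 s × 1.10 = 32229.1 Mb
wedding ceremony recording: 24.346 Mbps × 2940 s × 1.10 = 78735.0 Mb
interview recording: 9.626 Mbps × 4200 s × 1.10 = 44472.1 Mb
gameplay capture: 13.616 Mbps × 3060 s × 1.10 = 45831.5 Mb
Total: 217362.7 Mb = 27170.3 MB.
= 27.17 GB.

27.17 GB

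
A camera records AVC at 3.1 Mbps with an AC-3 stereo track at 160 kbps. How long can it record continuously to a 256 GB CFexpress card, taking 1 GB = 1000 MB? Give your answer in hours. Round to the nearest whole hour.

175 hours

Audio: 160 kbps = 0.160 Mbps.
Total bitrate: 3.1 + 0.160 = 3.260 Mbps.
Capacity: 256 GB = 2,048,000 Mb.
Recording time: 2,048,000 / 3.260 = 628,221 s ≈ 175 hours.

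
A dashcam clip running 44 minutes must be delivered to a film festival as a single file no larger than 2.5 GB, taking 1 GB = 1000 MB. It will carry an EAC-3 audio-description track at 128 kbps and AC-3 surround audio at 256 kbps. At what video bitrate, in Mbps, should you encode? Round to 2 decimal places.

Budget: 2.5 GB = 20000.0 Mb.
44 min = 2640 s
Total bitrate budget: 20000.0 Mb / 2640 s = 7.576 Mbps.
Audio total: 128 + 256 = 384 kbps = 0.384 Mbps.
Video: 7.576 − 0.384 = 7.192 Mbps.

7.19 Mbps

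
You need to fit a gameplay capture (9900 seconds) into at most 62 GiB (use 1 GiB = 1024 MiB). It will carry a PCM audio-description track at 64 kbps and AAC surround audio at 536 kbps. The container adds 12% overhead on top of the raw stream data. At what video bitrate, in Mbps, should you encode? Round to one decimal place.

Budget: 62 GiB = 532575.9 Mb.
Stream payload after overhead: 532575.9 / 1.12 = 475514.2 Mb.
Total bitrate budget: 475514.2 Mb / 9900 s = 48.032 Mbps.
Audio total: 64 + 536 = 600 kbps = 0.600 Mbps.
Video: 48.032 − 0.600 = 47.432 Mbps.

47.4 Mbps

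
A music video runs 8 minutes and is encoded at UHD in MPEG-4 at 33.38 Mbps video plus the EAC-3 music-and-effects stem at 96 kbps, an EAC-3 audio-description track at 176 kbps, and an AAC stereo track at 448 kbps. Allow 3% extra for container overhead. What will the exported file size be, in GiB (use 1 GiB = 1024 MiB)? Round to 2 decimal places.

1.96 GiB

8 min = 480 s
Audio total: 96 + 176 + 448 = 720 kbps = 0.720 Mbps.
Total bitrate: 33.38 + 0.720 = 34.100 Mbps.
Stream data: 34.100 Mbps × 480 s = 16368.0 Mb.
With 3% container overhead: ×1.03.
16,859 Mb = 2,107,380,000 bytes ÷ 1,073,741,824 = 1.963 GiB.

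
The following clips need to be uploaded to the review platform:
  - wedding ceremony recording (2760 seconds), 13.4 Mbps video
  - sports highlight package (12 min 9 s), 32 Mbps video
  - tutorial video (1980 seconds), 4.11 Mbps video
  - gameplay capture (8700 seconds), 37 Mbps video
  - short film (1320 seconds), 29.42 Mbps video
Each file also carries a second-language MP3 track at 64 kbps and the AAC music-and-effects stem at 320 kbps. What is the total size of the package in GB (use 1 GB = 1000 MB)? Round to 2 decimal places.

54.39 GB

Audio total: 64 + 320 = 384 kbps = 0.384 Mbps.
wedding ceremony recording: 13.784 Mbps × 2760 s = 38043.8 Mb
sports highlight package: 32.384 Mbps × 729 s = 23607.9 Mb
tutorial video: 4.494 Mbps × 1980 s = 8898.1 Mb
gameplay capture: 37.384 Mbps × 8700 s = 325240.8 Mb
short film: 29.804 Mbps × 1320 s = 39341.3 Mb
Total: 435132.0 Mb = 54391.5 MB.
= 54.39 GB.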